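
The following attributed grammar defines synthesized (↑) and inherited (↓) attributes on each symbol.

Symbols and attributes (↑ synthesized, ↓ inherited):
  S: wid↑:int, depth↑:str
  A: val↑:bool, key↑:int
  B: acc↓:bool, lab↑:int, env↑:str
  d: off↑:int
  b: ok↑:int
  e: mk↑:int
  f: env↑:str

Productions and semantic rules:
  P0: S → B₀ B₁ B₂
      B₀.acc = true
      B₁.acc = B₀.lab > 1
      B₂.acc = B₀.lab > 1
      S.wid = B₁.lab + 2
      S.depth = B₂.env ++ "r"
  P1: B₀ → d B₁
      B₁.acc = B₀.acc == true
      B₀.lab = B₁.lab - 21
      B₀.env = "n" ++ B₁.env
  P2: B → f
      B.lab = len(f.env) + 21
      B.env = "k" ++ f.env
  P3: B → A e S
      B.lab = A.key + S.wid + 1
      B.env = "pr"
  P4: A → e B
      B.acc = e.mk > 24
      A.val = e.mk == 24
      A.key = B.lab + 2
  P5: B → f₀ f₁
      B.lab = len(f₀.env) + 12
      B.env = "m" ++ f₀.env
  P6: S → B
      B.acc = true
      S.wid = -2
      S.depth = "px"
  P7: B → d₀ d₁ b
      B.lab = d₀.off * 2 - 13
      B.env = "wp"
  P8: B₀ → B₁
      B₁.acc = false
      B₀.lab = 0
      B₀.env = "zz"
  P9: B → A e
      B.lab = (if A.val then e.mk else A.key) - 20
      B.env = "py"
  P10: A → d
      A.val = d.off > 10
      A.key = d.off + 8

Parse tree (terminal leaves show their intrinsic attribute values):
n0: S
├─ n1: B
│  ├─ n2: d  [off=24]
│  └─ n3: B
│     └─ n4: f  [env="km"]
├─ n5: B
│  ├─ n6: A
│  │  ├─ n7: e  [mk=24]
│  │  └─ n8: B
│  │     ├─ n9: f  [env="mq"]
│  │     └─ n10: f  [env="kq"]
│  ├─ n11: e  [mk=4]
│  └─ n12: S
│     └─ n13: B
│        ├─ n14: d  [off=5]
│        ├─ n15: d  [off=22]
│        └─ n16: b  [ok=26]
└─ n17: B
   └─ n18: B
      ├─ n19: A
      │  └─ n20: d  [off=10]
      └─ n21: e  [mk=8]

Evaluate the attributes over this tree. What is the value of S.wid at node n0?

17

1. n1.acc = true  [true]
2. n2.off = 24  [terminal]
3. n3.acc = true  [B₀.acc == true]
4. n4.env = "km"  [terminal]
5. n3.lab = 23  [len(f.env) + 21]
6. n3.env = "kkm"  ["k" ++ f.env]
7. n1.lab = 2  [B₁.lab - 21]
8. n1.env = "nkkm"  ["n" ++ B₁.env]
9. n5.acc = true  [B₀.lab > 1]
10. n7.mk = 24  [terminal]
11. n8.acc = false  [e.mk > 24]
12. n9.env = "mq"  [terminal]
13. n10.env = "kq"  [terminal]
14. n8.lab = 14  [len(f₀.env) + 12]
15. n8.env = "mmq"  ["m" ++ f₀.env]
16. n6.val = true  [e.mk == 24]
17. n6.key = 16  [B.lab + 2]
18. n11.mk = 4  [terminal]
19. n13.acc = true  [true]
20. n14.off = 5  [terminal]
21. n15.off = 22  [terminal]
22. n16.ok = 26  [terminal]
23. n13.lab = -3  [d₀.off * 2 - 13]
24. n13.env = "wp"  ["wp"]
25. n12.wid = -2  [-2]
26. n12.depth = "px"  ["px"]
27. n5.lab = 15  [A.key + S.wid + 1]
28. n5.env = "pr"  ["pr"]
29. n17.acc = true  [B₀.lab > 1]
30. n18.acc = false  [false]
31. n20.off = 10  [terminal]
32. n19.val = false  [d.off > 10]
33. n19.key = 18  [d.off + 8]
34. n21.mk = 8  [terminal]
35. n18.lab = -2  [(if A.val then e.mk else A.key) - 20]
36. n18.env = "py"  ["py"]
37. n17.lab = 0  [0]
38. n17.env = "zz"  ["zz"]
39. n0.wid = 17  [B₁.lab + 2]
40. n0.depth = "zzr"  [B₂.env ++ "r"]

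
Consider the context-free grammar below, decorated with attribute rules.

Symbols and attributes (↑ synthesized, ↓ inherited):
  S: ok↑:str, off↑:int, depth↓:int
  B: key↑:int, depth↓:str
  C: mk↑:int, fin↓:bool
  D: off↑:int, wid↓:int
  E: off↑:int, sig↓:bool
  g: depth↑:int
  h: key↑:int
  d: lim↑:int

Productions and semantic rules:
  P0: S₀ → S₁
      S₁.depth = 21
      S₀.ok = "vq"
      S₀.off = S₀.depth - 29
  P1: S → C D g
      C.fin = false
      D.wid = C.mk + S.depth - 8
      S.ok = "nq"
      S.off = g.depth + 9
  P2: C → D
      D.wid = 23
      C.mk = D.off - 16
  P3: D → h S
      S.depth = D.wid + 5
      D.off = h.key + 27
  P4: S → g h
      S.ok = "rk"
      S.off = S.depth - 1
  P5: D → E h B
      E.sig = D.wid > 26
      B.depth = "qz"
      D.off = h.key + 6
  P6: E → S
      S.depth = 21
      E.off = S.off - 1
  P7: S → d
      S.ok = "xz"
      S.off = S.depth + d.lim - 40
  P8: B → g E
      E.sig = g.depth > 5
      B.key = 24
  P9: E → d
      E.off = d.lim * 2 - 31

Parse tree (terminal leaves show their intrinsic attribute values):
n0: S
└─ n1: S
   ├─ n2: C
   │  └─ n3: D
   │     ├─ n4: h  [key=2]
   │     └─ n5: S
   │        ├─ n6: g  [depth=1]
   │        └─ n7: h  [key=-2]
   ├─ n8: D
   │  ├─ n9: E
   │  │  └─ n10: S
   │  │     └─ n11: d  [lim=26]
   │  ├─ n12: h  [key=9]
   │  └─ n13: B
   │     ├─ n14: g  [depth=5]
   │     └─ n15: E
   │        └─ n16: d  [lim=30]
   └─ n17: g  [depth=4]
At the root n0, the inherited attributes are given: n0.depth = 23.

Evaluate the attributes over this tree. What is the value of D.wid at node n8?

26

1. n0.depth = 23  [given at root]
2. n1.depth = 21  [21]
3. n2.fin = false  [false]
4. n3.wid = 23  [23]
5. n4.key = 2  [terminal]
6. n5.depth = 28  [D.wid + 5]
7. n6.depth = 1  [terminal]
8. n7.key = -2  [terminal]
9. n5.ok = "rk"  ["rk"]
10. n5.off = 27  [S.depth - 1]
11. n3.off = 29  [h.key + 27]
12. n2.mk = 13  [D.off - 16]
13. n8.wid = 26  [C.mk + S.depth - 8]
14. n9.sig = false  [D.wid > 26]
15. n10.depth = 21  [21]
16. n11.lim = 26  [terminal]
17. n10.ok = "xz"  ["xz"]
18. n10.off = 7  [S.depth + d.lim - 40]
19. n9.off = 6  [S.off - 1]
20. n12.key = 9  [terminal]
21. n13.depth = "qz"  ["qz"]
22. n14.depth = 5  [terminal]
23. n15.sig = false  [g.depth > 5]
24. n16.lim = 30  [terminal]
25. n15.off = 29  [d.lim * 2 - 31]
26. n13.key = 24  [24]
27. n8.off = 15  [h.key + 6]
28. n17.depth = 4  [terminal]
29. n1.ok = "nq"  ["nq"]
30. n1.off = 13  [g.depth + 9]
31. n0.ok = "vq"  ["vq"]
32. n0.off = -6  [S₀.depth - 29]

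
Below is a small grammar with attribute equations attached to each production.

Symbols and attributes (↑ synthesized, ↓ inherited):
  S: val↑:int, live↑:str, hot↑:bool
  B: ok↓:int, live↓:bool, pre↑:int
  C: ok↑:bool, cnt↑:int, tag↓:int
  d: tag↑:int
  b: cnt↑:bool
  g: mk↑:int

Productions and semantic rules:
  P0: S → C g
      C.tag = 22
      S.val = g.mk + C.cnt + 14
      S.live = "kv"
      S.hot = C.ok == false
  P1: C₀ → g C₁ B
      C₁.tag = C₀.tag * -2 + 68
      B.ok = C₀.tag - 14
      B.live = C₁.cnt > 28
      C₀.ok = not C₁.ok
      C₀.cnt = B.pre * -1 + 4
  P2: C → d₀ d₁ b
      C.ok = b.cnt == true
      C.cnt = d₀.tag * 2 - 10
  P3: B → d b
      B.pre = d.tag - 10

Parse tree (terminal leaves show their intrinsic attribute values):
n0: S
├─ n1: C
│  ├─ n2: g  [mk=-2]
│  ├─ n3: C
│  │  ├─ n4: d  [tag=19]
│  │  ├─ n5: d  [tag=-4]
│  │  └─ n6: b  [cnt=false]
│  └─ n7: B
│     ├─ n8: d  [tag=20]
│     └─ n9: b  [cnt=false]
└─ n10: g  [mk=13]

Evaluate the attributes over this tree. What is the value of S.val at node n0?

21

1. n1.tag = 22  [22]
2. n2.mk = -2  [terminal]
3. n3.tag = 24  [C₀.tag * -2 + 68]
4. n4.tag = 19  [terminal]
5. n5.tag = -4  [terminal]
6. n6.cnt = false  [terminal]
7. n3.ok = false  [b.cnt == true]
8. n3.cnt = 28  [d₀.tag * 2 - 10]
9. n7.ok = 8  [C₀.tag - 14]
10. n7.live = false  [C₁.cnt > 28]
11. n8.tag = 20  [terminal]
12. n9.cnt = false  [terminal]
13. n7.pre = 10  [d.tag - 10]
14. n1.ok = true  [not C₁.ok]
15. n1.cnt = -6  [B.pre * -1 + 4]
16. n10.mk = 13  [terminal]
17. n0.val = 21  [g.mk + C.cnt + 14]
18. n0.live = "kv"  ["kv"]
19. n0.hot = false  [C.ok == false]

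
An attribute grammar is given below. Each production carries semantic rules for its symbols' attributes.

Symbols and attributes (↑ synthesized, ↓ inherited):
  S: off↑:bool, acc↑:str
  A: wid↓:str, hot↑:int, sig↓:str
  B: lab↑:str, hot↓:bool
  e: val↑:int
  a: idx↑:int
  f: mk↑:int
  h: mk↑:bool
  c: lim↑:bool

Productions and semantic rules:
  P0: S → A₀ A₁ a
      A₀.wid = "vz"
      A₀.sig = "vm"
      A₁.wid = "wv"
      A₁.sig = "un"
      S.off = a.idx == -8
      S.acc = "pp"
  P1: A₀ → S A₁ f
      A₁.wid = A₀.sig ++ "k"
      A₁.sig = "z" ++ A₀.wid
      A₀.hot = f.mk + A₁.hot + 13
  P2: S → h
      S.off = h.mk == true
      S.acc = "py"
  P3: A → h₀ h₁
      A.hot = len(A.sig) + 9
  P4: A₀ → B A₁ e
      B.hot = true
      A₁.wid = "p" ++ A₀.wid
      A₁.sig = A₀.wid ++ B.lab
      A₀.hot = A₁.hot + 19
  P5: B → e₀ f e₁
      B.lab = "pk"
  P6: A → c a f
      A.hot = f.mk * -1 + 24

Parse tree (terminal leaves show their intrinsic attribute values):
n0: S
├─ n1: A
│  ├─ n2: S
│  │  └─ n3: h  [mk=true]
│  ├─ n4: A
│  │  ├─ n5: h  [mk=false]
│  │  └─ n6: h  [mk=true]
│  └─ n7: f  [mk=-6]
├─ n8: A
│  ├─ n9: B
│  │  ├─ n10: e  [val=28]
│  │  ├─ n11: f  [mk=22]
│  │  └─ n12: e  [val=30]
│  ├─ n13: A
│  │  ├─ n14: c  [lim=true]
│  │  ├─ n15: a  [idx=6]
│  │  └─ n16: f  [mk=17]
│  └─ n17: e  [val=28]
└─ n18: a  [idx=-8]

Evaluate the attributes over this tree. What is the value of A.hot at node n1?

1. n1.wid = "vz"  ["vz"]
2. n1.sig = "vm"  ["vm"]
3. n3.mk = true  [terminal]
4. n2.off = true  [h.mk == true]
5. n2.acc = "py"  ["py"]
6. n4.wid = "vmk"  [A₀.sig ++ "k"]
7. n4.sig = "zvz"  ["z" ++ A₀.wid]
8. n5.mk = false  [terminal]
9. n6.mk = true  [terminal]
10. n4.hot = 12  [len(A.sig) + 9]
11. n7.mk = -6  [terminal]
12. n1.hot = 19  [f.mk + A₁.hot + 13]
13. n8.wid = "wv"  ["wv"]
14. n8.sig = "un"  ["un"]
15. n9.hot = true  [true]
16. n10.val = 28  [terminal]
17. n11.mk = 22  [terminal]
18. n12.val = 30  [terminal]
19. n9.lab = "pk"  ["pk"]
20. n13.wid = "pwv"  ["p" ++ A₀.wid]
21. n13.sig = "wvpk"  [A₀.wid ++ B.lab]
22. n14.lim = true  [terminal]
23. n15.idx = 6  [terminal]
24. n16.mk = 17  [terminal]
25. n13.hot = 7  [f.mk * -1 + 24]
26. n17.val = 28  [terminal]
27. n8.hot = 26  [A₁.hot + 19]
28. n18.idx = -8  [terminal]
29. n0.off = true  [a.idx == -8]
30. n0.acc = "pp"  ["pp"]

19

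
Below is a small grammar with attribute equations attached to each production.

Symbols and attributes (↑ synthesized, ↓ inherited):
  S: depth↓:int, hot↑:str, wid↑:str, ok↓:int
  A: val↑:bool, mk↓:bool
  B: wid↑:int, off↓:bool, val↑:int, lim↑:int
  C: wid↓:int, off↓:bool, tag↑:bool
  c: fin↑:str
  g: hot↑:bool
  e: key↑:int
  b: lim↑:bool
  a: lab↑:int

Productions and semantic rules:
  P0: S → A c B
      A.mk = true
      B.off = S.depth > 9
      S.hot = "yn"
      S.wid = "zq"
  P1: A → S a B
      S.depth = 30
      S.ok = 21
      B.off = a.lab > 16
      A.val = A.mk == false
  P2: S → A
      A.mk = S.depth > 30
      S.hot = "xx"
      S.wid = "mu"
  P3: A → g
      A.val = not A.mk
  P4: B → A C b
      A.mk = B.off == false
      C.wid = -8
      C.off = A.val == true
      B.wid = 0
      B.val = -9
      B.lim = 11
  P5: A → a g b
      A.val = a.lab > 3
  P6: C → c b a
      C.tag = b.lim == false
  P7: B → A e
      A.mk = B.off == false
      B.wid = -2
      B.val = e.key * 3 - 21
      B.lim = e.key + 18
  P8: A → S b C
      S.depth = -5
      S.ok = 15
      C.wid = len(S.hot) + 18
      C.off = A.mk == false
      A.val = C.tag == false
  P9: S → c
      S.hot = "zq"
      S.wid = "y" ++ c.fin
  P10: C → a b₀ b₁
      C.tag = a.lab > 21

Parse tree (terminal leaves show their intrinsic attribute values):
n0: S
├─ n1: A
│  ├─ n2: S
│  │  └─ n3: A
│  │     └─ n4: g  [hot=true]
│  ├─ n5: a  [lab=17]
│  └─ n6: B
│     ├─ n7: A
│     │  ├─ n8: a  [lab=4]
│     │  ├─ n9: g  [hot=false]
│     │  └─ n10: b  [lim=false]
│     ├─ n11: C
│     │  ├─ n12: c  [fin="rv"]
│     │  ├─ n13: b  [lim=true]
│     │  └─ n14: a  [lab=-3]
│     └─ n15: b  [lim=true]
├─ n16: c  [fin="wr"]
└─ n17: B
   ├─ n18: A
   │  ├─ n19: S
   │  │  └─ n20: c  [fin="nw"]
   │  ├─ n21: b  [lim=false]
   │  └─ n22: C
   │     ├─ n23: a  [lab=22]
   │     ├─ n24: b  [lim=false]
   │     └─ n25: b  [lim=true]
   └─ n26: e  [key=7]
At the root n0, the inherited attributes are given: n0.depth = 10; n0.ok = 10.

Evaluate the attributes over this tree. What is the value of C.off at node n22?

1. n0.depth = 10  [given at root]
2. n0.ok = 10  [given at root]
3. n1.mk = true  [true]
4. n2.depth = 30  [30]
5. n2.ok = 21  [21]
6. n3.mk = false  [S.depth > 30]
7. n4.hot = true  [terminal]
8. n3.val = true  [not A.mk]
9. n2.hot = "xx"  ["xx"]
10. n2.wid = "mu"  ["mu"]
11. n5.lab = 17  [terminal]
12. n6.off = true  [a.lab > 16]
13. n7.mk = false  [B.off == false]
14. n8.lab = 4  [terminal]
15. n9.hot = false  [terminal]
16. n10.lim = false  [terminal]
17. n7.val = true  [a.lab > 3]
18. n11.wid = -8  [-8]
19. n11.off = true  [A.val == true]
20. n12.fin = "rv"  [terminal]
21. n13.lim = true  [terminal]
22. n14.lab = -3  [terminal]
23. n11.tag = false  [b.lim == false]
24. n15.lim = true  [terminal]
25. n6.wid = 0  [0]
26. n6.val = -9  [-9]
27. n6.lim = 11  [11]
28. n1.val = false  [A.mk == false]
29. n16.fin = "wr"  [terminal]
30. n17.off = true  [S.depth > 9]
31. n18.mk = false  [B.off == false]
32. n19.depth = -5  [-5]
33. n19.ok = 15  [15]
34. n20.fin = "nw"  [terminal]
35. n19.hot = "zq"  ["zq"]
36. n19.wid = "ynw"  ["y" ++ c.fin]
37. n21.lim = false  [terminal]
38. n22.wid = 20  [len(S.hot) + 18]
39. n22.off = true  [A.mk == false]
40. n23.lab = 22  [terminal]
41. n24.lim = false  [terminal]
42. n25.lim = true  [terminal]
43. n22.tag = true  [a.lab > 21]
44. n18.val = false  [C.tag == false]
45. n26.key = 7  [terminal]
46. n17.wid = -2  [-2]
47. n17.val = 0  [e.key * 3 - 21]
48. n17.lim = 25  [e.key + 18]
49. n0.hot = "yn"  ["yn"]
50. n0.wid = "zq"  ["zq"]

true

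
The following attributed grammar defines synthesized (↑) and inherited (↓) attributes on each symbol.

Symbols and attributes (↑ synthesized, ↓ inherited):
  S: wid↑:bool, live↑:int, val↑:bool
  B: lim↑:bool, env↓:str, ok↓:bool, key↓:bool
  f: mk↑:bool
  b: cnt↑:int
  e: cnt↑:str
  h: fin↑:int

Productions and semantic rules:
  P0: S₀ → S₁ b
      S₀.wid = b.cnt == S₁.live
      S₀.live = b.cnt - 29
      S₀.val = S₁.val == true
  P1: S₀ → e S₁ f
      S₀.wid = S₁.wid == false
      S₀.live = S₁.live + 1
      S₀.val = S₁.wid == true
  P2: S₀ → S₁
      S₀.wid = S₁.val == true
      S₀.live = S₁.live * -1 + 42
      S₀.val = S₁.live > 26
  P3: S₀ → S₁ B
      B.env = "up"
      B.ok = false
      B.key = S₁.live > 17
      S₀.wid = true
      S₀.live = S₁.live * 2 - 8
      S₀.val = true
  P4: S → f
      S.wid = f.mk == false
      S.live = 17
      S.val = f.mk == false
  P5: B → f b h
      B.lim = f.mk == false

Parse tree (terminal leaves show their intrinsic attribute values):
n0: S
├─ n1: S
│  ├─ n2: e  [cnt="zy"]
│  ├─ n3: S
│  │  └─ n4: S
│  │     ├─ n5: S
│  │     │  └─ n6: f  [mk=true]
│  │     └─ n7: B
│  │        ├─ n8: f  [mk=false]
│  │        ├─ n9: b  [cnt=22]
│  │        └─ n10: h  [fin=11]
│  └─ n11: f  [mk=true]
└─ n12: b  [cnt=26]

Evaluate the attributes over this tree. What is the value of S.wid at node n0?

false

1. n2.cnt = "zy"  [terminal]
2. n6.mk = true  [terminal]
3. n5.wid = false  [f.mk == false]
4. n5.live = 17  [17]
5. n5.val = false  [f.mk == false]
6. n7.env = "up"  ["up"]
7. n7.ok = false  [false]
8. n7.key = false  [S₁.live > 17]
9. n8.mk = false  [terminal]
10. n9.cnt = 22  [terminal]
11. n10.fin = 11  [terminal]
12. n7.lim = true  [f.mk == false]
13. n4.wid = true  [true]
14. n4.live = 26  [S₁.live * 2 - 8]
15. n4.val = true  [true]
16. n3.wid = true  [S₁.val == true]
17. n3.live = 16  [S₁.live * -1 + 42]
18. n3.val = false  [S₁.live > 26]
19. n11.mk = true  [terminal]
20. n1.wid = false  [S₁.wid == false]
21. n1.live = 17  [S₁.live + 1]
22. n1.val = true  [S₁.wid == true]
23. n12.cnt = 26  [terminal]
24. n0.wid = false  [b.cnt == S₁.live]
25. n0.live = -3  [b.cnt - 29]
26. n0.val = true  [S₁.val == true]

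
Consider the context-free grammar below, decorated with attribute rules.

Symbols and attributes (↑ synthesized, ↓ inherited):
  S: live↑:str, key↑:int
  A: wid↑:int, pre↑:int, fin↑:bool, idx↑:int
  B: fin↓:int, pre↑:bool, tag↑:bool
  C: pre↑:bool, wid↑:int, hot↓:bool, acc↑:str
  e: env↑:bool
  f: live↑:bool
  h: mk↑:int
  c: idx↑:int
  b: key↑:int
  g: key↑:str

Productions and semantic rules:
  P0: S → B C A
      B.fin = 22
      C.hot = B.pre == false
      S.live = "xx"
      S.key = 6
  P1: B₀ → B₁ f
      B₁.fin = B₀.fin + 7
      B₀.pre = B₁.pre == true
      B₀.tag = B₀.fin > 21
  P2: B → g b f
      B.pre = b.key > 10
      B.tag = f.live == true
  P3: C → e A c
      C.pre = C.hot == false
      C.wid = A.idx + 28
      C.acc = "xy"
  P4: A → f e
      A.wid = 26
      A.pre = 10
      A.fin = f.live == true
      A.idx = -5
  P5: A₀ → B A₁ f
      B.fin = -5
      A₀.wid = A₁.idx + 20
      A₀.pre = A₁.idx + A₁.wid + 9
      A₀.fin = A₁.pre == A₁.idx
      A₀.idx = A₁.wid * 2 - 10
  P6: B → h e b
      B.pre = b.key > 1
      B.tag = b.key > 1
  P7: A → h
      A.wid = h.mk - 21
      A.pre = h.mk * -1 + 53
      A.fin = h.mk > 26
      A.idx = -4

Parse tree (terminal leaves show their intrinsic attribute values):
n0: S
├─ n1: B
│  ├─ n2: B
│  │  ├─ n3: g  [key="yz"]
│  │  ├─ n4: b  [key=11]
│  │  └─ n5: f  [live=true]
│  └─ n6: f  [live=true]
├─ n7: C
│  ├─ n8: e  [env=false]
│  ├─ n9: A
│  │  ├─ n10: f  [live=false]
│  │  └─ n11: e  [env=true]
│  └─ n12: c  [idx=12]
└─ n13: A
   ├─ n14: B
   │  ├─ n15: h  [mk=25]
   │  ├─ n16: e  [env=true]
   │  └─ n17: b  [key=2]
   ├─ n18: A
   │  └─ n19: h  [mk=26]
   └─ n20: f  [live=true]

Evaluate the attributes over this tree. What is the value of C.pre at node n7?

true

1. n1.fin = 22  [22]
2. n2.fin = 29  [B₀.fin + 7]
3. n3.key = "yz"  [terminal]
4. n4.key = 11  [terminal]
5. n5.live = true  [terminal]
6. n2.pre = true  [b.key > 10]
7. n2.tag = true  [f.live == true]
8. n6.live = true  [terminal]
9. n1.pre = true  [B₁.pre == true]
10. n1.tag = true  [B₀.fin > 21]
11. n7.hot = false  [B.pre == false]
12. n8.env = false  [terminal]
13. n10.live = false  [terminal]
14. n11.env = true  [terminal]
15. n9.wid = 26  [26]
16. n9.pre = 10  [10]
17. n9.fin = false  [f.live == true]
18. n9.idx = -5  [-5]
19. n12.idx = 12  [terminal]
20. n7.pre = true  [C.hot == false]
21. n7.wid = 23  [A.idx + 28]
22. n7.acc = "xy"  ["xy"]
23. n14.fin = -5  [-5]
24. n15.mk = 25  [terminal]
25. n16.env = true  [terminal]
26. n17.key = 2  [terminal]
27. n14.pre = true  [b.key > 1]
28. n14.tag = true  [b.key > 1]
29. n19.mk = 26  [terminal]
30. n18.wid = 5  [h.mk - 21]
31. n18.pre = 27  [h.mk * -1 + 53]
32. n18.fin = false  [h.mk > 26]
33. n18.idx = -4  [-4]
34. n20.live = true  [terminal]
35. n13.wid = 16  [A₁.idx + 20]
36. n13.pre = 10  [A₁.idx + A₁.wid + 9]
37. n13.fin = false  [A₁.pre == A₁.idx]
38. n13.idx = 0  [A₁.wid * 2 - 10]
39. n0.live = "xx"  ["xx"]
40. n0.key = 6  [6]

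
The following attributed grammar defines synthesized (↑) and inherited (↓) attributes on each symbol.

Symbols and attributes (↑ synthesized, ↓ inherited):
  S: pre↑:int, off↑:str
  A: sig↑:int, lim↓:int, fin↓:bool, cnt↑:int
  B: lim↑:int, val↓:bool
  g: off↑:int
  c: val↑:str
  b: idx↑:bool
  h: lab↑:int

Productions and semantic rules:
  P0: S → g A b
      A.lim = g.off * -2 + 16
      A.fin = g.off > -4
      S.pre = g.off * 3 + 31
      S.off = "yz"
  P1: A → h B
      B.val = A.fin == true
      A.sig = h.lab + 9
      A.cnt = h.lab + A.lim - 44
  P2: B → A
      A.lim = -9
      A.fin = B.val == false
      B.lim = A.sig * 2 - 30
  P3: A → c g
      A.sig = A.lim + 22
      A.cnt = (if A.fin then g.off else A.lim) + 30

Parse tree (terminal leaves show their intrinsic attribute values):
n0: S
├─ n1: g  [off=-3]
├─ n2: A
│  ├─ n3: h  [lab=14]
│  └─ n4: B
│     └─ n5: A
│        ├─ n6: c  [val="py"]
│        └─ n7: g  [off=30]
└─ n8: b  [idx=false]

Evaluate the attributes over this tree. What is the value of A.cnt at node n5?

21

1. n1.off = -3  [terminal]
2. n2.lim = 22  [g.off * -2 + 16]
3. n2.fin = true  [g.off > -4]
4. n3.lab = 14  [terminal]
5. n4.val = true  [A.fin == true]
6. n5.lim = -9  [-9]
7. n5.fin = false  [B.val == false]
8. n6.val = "py"  [terminal]
9. n7.off = 30  [terminal]
10. n5.sig = 13  [A.lim + 22]
11. n5.cnt = 21  [(if A.fin then g.off else A.lim) + 30]
12. n4.lim = -4  [A.sig * 2 - 30]
13. n2.sig = 23  [h.lab + 9]
14. n2.cnt = -8  [h.lab + A.lim - 44]
15. n8.idx = false  [terminal]
16. n0.pre = 22  [g.off * 3 + 31]
17. n0.off = "yz"  ["yz"]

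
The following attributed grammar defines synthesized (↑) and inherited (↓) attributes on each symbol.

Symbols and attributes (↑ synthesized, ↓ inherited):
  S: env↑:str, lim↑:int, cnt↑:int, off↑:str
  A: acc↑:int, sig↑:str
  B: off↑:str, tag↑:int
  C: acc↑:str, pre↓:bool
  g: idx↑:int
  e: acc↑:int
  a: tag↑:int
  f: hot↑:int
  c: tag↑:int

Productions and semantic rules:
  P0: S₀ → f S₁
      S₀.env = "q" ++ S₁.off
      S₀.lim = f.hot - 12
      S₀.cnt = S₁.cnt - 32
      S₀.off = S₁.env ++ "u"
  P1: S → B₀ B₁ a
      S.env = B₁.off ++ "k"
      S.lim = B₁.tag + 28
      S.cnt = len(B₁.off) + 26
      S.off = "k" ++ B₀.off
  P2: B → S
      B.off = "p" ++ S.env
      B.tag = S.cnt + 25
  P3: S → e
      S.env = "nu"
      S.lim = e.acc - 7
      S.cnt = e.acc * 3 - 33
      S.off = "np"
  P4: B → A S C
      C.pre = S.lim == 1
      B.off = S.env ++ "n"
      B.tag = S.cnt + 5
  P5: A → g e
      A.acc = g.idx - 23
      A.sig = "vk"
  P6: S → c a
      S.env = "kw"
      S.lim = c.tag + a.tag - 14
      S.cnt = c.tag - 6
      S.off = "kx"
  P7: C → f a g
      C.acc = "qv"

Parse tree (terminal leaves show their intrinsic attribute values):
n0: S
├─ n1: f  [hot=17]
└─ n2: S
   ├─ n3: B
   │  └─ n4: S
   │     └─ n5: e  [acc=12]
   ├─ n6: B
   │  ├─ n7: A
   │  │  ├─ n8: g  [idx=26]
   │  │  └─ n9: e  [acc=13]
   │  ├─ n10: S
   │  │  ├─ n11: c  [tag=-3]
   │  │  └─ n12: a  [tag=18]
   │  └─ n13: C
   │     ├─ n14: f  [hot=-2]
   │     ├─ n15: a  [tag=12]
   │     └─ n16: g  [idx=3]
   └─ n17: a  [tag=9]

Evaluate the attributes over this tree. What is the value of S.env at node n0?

"qkpnu"

1. n1.hot = 17  [terminal]
2. n5.acc = 12  [terminal]
3. n4.env = "nu"  ["nu"]
4. n4.lim = 5  [e.acc - 7]
5. n4.cnt = 3  [e.acc * 3 - 33]
6. n4.off = "np"  ["np"]
7. n3.off = "pnu"  ["p" ++ S.env]
8. n3.tag = 28  [S.cnt + 25]
9. n8.idx = 26  [terminal]
10. n9.acc = 13  [terminal]
11. n7.acc = 3  [g.idx - 23]
12. n7.sig = "vk"  ["vk"]
13. n11.tag = -3  [terminal]
14. n12.tag = 18  [terminal]
15. n10.env = "kw"  ["kw"]
16. n10.lim = 1  [c.tag + a.tag - 14]
17. n10.cnt = -9  [c.tag - 6]
18. n10.off = "kx"  ["kx"]
19. n13.pre = true  [S.lim == 1]
20. n14.hot = -2  [terminal]
21. n15.tag = 12  [terminal]
22. n16.idx = 3  [terminal]
23. n13.acc = "qv"  ["qv"]
24. n6.off = "kwn"  [S.env ++ "n"]
25. n6.tag = -4  [S.cnt + 5]
26. n17.tag = 9  [terminal]
27. n2.env = "kwnk"  [B₁.off ++ "k"]
28. n2.lim = 24  [B₁.tag + 28]
29. n2.cnt = 29  [len(B₁.off) + 26]
30. n2.off = "kpnu"  ["k" ++ B₀.off]
31. n0.env = "qkpnu"  ["q" ++ S₁.off]
32. n0.lim = 5  [f.hot - 12]
33. n0.cnt = -3  [S₁.cnt - 32]
34. n0.off = "kwnku"  [S₁.env ++ "u"]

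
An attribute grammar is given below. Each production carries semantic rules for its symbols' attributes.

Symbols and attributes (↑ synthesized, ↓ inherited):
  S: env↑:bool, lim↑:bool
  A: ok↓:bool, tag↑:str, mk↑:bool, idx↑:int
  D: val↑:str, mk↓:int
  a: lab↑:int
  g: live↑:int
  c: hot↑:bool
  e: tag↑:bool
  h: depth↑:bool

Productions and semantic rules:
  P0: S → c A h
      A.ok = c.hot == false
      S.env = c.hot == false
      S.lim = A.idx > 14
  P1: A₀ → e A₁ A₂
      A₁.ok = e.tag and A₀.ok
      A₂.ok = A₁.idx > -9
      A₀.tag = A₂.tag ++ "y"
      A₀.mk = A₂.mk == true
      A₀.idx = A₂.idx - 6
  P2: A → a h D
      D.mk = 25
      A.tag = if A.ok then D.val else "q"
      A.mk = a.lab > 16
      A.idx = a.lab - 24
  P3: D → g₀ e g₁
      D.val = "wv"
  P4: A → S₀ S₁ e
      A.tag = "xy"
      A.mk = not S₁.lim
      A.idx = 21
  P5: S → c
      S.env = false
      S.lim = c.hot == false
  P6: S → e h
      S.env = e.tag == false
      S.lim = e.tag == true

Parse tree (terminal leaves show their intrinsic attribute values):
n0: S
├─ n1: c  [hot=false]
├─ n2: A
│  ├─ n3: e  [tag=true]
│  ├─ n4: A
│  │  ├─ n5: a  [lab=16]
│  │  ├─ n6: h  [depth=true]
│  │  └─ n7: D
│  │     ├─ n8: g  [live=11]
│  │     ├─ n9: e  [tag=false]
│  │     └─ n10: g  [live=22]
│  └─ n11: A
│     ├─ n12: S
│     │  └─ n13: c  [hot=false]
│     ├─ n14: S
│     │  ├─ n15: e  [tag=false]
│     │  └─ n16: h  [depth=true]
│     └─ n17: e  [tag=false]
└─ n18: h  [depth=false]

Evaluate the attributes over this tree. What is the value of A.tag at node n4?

"wv"

1. n1.hot = false  [terminal]
2. n2.ok = true  [c.hot == false]
3. n3.tag = true  [terminal]
4. n4.ok = true  [e.tag and A₀.ok]
5. n5.lab = 16  [terminal]
6. n6.depth = true  [terminal]
7. n7.mk = 25  [25]
8. n8.live = 11  [terminal]
9. n9.tag = false  [terminal]
10. n10.live = 22  [terminal]
11. n7.val = "wv"  ["wv"]
12. n4.tag = "wv"  [if A.ok then D.val else "q"]
13. n4.mk = false  [a.lab > 16]
14. n4.idx = -8  [a.lab - 24]
15. n11.ok = true  [A₁.idx > -9]
16. n13.hot = false  [terminal]
17. n12.env = false  [false]
18. n12.lim = true  [c.hot == false]
19. n15.tag = false  [terminal]
20. n16.depth = true  [terminal]
21. n14.env = true  [e.tag == false]
22. n14.lim = false  [e.tag == true]
23. n17.tag = false  [terminal]
24. n11.tag = "xy"  ["xy"]
25. n11.mk = true  [not S₁.lim]
26. n11.idx = 21  [21]
27. n2.tag = "xyy"  [A₂.tag ++ "y"]
28. n2.mk = true  [A₂.mk == true]
29. n2.idx = 15  [A₂.idx - 6]
30. n18.depth = false  [terminal]
31. n0.env = true  [c.hot == false]
32. n0.lim = true  [A.idx > 14]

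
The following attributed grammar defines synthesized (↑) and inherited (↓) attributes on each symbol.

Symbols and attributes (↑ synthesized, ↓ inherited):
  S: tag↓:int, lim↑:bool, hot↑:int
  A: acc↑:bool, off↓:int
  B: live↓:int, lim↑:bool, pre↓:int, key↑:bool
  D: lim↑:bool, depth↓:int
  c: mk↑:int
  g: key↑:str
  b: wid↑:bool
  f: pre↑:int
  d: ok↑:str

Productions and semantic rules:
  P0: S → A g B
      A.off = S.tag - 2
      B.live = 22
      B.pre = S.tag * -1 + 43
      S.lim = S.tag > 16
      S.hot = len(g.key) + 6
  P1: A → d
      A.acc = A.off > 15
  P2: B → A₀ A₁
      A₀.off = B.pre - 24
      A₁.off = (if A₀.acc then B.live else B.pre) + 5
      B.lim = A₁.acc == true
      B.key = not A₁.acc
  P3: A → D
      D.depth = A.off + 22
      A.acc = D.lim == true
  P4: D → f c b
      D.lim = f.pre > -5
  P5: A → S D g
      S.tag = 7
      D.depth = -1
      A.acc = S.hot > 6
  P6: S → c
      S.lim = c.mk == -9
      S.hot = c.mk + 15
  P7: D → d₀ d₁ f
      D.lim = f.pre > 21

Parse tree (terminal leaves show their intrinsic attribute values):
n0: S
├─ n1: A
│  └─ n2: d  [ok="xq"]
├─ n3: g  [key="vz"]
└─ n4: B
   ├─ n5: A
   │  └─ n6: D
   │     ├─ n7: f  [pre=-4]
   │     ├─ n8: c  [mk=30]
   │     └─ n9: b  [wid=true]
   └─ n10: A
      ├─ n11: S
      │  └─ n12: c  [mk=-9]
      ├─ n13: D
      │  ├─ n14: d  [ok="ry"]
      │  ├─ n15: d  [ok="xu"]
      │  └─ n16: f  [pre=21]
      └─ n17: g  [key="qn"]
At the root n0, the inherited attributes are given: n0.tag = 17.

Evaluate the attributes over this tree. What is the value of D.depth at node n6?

1. n0.tag = 17  [given at root]
2. n1.off = 15  [S.tag - 2]
3. n2.ok = "xq"  [terminal]
4. n1.acc = false  [A.off > 15]
5. n3.key = "vz"  [terminal]
6. n4.live = 22  [22]
7. n4.pre = 26  [S.tag * -1 + 43]
8. n5.off = 2  [B.pre - 24]
9. n6.depth = 24  [A.off + 22]
10. n7.pre = -4  [terminal]
11. n8.mk = 30  [terminal]
12. n9.wid = true  [terminal]
13. n6.lim = true  [f.pre > -5]
14. n5.acc = true  [D.lim == true]
15. n10.off = 27  [(if A₀.acc then B.live else B.pre) + 5]
16. n11.tag = 7  [7]
17. n12.mk = -9  [terminal]
18. n11.lim = true  [c.mk == -9]
19. n11.hot = 6  [c.mk + 15]
20. n13.depth = -1  [-1]
21. n14.ok = "ry"  [terminal]
22. n15.ok = "xu"  [terminal]
23. n16.pre = 21  [terminal]
24. n13.lim = false  [f.pre > 21]
25. n17.key = "qn"  [terminal]
26. n10.acc = false  [S.hot > 6]
27. n4.lim = false  [A₁.acc == true]
28. n4.key = true  [not A₁.acc]
29. n0.lim = true  [S.tag > 16]
30. n0.hot = 8  [len(g.key) + 6]

24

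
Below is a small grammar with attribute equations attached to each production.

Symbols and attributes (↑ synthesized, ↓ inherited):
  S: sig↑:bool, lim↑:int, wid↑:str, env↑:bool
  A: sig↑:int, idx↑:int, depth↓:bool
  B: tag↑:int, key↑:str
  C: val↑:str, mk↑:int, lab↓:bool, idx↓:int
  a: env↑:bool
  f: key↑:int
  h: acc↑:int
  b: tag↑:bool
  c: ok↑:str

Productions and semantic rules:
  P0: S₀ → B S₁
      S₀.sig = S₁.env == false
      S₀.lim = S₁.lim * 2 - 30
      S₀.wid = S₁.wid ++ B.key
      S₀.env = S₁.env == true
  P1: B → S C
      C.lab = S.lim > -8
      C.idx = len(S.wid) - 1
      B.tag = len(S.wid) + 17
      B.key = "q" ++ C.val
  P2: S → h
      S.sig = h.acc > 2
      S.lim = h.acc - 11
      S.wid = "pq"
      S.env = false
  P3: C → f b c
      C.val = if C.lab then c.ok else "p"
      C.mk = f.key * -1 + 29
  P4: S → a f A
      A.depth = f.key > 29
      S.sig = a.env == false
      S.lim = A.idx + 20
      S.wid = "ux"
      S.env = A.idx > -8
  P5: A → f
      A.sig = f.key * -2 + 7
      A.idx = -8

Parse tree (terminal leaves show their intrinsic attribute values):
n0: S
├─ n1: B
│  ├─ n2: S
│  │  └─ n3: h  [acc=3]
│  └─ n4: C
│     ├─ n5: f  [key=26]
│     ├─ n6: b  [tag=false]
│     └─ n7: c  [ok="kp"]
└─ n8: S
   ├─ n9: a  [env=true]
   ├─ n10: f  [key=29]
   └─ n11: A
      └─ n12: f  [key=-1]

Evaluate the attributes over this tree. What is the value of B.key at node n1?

"qp"

1. n3.acc = 3  [terminal]
2. n2.sig = true  [h.acc > 2]
3. n2.lim = -8  [h.acc - 11]
4. n2.wid = "pq"  ["pq"]
5. n2.env = false  [false]
6. n4.lab = false  [S.lim > -8]
7. n4.idx = 1  [len(S.wid) - 1]
8. n5.key = 26  [terminal]
9. n6.tag = false  [terminal]
10. n7.ok = "kp"  [terminal]
11. n4.val = "p"  [if C.lab then c.ok else "p"]
12. n4.mk = 3  [f.key * -1 + 29]
13. n1.tag = 19  [len(S.wid) + 17]
14. n1.key = "qp"  ["q" ++ C.val]
15. n9.env = true  [terminal]
16. n10.key = 29  [terminal]
17. n11.depth = false  [f.key > 29]
18. n12.key = -1  [terminal]
19. n11.sig = 9  [f.key * -2 + 7]
20. n11.idx = -8  [-8]
21. n8.sig = false  [a.env == false]
22. n8.lim = 12  [A.idx + 20]
23. n8.wid = "ux"  ["ux"]
24. n8.env = false  [A.idx > -8]
25. n0.sig = true  [S₁.env == false]
26. n0.lim = -6  [S₁.lim * 2 - 30]
27. n0.wid = "uxqp"  [S₁.wid ++ B.key]
28. n0.env = false  [S₁.env == true]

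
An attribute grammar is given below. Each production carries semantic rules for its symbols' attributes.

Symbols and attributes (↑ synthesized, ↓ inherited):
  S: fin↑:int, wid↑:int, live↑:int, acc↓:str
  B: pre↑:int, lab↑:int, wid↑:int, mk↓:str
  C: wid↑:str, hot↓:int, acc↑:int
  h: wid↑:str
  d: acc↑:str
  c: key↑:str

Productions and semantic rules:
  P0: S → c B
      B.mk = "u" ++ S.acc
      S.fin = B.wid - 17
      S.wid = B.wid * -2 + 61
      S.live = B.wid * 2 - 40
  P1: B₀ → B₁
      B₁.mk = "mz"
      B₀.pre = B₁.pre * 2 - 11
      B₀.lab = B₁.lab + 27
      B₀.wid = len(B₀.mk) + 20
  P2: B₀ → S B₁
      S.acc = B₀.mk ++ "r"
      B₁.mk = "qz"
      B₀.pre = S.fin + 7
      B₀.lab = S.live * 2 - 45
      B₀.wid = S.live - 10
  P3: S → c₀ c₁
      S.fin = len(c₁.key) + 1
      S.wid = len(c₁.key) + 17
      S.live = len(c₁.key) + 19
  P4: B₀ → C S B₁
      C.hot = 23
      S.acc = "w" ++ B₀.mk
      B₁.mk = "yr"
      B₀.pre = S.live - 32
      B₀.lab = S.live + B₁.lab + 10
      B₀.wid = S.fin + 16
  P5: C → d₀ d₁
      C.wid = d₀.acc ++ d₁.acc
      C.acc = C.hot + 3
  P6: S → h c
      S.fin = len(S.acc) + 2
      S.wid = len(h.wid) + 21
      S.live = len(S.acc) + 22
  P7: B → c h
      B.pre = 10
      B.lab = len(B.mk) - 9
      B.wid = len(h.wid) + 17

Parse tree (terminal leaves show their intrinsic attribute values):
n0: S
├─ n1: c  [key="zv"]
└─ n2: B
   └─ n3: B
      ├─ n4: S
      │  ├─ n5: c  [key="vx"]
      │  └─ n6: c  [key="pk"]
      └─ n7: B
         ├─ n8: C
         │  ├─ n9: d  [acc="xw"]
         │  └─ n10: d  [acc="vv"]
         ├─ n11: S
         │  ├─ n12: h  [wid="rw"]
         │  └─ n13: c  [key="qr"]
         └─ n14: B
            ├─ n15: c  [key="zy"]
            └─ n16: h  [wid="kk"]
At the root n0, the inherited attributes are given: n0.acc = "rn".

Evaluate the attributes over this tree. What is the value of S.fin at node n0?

6

1. n0.acc = "rn"  [given at root]
2. n1.key = "zv"  [terminal]
3. n2.mk = "urn"  ["u" ++ S.acc]
4. n3.mk = "mz"  ["mz"]
5. n4.acc = "mzr"  [B₀.mk ++ "r"]
6. n5.key = "vx"  [terminal]
7. n6.key = "pk"  [terminal]
8. n4.fin = 3  [len(c₁.key) + 1]
9. n4.wid = 19  [len(c₁.key) + 17]
10. n4.live = 21  [len(c₁.key) + 19]
11. n7.mk = "qz"  ["qz"]
12. n8.hot = 23  [23]
13. n9.acc = "xw"  [terminal]
14. n10.acc = "vv"  [terminal]
15. n8.wid = "xwvv"  [d₀.acc ++ d₁.acc]
16. n8.acc = 26  [C.hot + 3]
17. n11.acc = "wqz"  ["w" ++ B₀.mk]
18. n12.wid = "rw"  [terminal]
19. n13.key = "qr"  [terminal]
20. n11.fin = 5  [len(S.acc) + 2]
21. n11.wid = 23  [len(h.wid) + 21]
22. n11.live = 25  [len(S.acc) + 22]
23. n14.mk = "yr"  ["yr"]
24. n15.key = "zy"  [terminal]
25. n16.wid = "kk"  [terminal]
26. n14.pre = 10  [10]
27. n14.lab = -7  [len(B.mk) - 9]
28. n14.wid = 19  [len(h.wid) + 17]
29. n7.pre = -7  [S.live - 32]
30. n7.lab = 28  [S.live + B₁.lab + 10]
31. n7.wid = 21  [S.fin + 16]
32. n3.pre = 10  [S.fin + 7]
33. n3.lab = -3  [S.live * 2 - 45]
34. n3.wid = 11  [S.live - 10]
35. n2.pre = 9  [B₁.pre * 2 - 11]
36. n2.lab = 24  [B₁.lab + 27]
37. n2.wid = 23  [len(B₀.mk) + 20]
38. n0.fin = 6  [B.wid - 17]
39. n0.wid = 15  [B.wid * -2 + 61]
40. n0.live = 6  [B.wid * 2 - 40]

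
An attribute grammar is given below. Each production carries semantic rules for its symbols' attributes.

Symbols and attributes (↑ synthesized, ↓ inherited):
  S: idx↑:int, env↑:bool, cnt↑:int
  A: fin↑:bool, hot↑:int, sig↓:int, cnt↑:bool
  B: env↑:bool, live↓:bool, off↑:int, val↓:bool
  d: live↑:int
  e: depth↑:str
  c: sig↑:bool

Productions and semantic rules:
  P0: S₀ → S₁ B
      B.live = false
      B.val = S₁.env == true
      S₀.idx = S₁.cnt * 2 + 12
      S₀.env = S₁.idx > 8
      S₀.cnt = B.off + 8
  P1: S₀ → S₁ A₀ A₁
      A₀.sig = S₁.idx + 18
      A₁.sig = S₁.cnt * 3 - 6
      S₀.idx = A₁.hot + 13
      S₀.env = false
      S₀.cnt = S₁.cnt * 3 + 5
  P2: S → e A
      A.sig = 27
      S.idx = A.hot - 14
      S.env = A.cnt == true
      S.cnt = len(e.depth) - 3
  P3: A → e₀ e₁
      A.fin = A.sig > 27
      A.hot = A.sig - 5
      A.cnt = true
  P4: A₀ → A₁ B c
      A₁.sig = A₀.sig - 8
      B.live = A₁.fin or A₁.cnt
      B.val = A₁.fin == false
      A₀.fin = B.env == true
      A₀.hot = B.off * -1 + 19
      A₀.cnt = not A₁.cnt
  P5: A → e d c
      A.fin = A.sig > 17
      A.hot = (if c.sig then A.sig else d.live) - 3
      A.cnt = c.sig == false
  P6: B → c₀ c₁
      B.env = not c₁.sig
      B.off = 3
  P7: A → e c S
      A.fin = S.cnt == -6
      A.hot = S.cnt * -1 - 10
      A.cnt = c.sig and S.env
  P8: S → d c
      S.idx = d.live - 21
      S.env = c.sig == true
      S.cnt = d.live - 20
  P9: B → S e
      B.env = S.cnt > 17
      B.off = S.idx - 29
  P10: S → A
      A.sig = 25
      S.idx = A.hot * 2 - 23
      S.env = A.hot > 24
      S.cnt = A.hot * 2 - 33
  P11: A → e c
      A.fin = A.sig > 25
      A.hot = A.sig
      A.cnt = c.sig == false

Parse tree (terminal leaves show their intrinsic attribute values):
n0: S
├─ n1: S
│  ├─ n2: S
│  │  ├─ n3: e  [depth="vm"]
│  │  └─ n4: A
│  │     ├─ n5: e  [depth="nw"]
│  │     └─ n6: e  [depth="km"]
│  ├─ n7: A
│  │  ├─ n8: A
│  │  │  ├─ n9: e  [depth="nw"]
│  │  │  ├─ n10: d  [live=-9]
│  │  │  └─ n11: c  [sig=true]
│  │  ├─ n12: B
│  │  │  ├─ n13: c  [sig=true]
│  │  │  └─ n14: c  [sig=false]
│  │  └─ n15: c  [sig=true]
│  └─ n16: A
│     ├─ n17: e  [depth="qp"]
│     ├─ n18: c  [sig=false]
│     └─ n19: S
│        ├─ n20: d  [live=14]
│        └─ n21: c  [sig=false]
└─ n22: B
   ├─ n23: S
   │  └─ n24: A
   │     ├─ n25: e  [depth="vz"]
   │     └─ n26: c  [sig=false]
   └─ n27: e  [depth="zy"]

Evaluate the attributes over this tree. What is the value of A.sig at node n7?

1. n3.depth = "vm"  [terminal]
2. n4.sig = 27  [27]
3. n5.depth = "nw"  [terminal]
4. n6.depth = "km"  [terminal]
5. n4.fin = false  [A.sig > 27]
6. n4.hot = 22  [A.sig - 5]
7. n4.cnt = true  [true]
8. n2.idx = 8  [A.hot - 14]
9. n2.env = true  [A.cnt == true]
10. n2.cnt = -1  [len(e.depth) - 3]
11. n7.sig = 26  [S₁.idx + 18]
12. n8.sig = 18  [A₀.sig - 8]
13. n9.depth = "nw"  [terminal]
14. n10.live = -9  [terminal]
15. n11.sig = true  [terminal]
16. n8.fin = true  [A.sig > 17]
17. n8.hot = 15  [(if c.sig then A.sig else d.live) - 3]
18. n8.cnt = false  [c.sig == false]
19. n12.live = true  [A₁.fin or A₁.cnt]
20. n12.val = false  [A₁.fin == false]
21. n13.sig = true  [terminal]
22. n14.sig = false  [terminal]
23. n12.env = true  [not c₁.sig]
24. n12.off = 3  [3]
25. n15.sig = true  [terminal]
26. n7.fin = true  [B.env == true]
27. n7.hot = 16  [B.off * -1 + 19]
28. n7.cnt = true  [not A₁.cnt]
29. n16.sig = -9  [S₁.cnt * 3 - 6]
30. n17.depth = "qp"  [terminal]
31. n18.sig = false  [terminal]
32. n20.live = 14  [terminal]
33. n21.sig = false  [terminal]
34. n19.idx = -7  [d.live - 21]
35. n19.env = false  [c.sig == true]
36. n19.cnt = -6  [d.live - 20]
37. n16.fin = true  [S.cnt == -6]
38. n16.hot = -4  [S.cnt * -1 - 10]
39. n16.cnt = false  [c.sig and S.env]
40. n1.idx = 9  [A₁.hot + 13]
41. n1.env = false  [false]
42. n1.cnt = 2  [S₁.cnt * 3 + 5]
43. n22.live = false  [false]
44. n22.val = false  [S₁.env == true]
45. n24.sig = 25  [25]
46. n25.depth = "vz"  [terminal]
47. n26.sig = false  [terminal]
48. n24.fin = false  [A.sig > 25]
49. n24.hot = 25  [A.sig]
50. n24.cnt = true  [c.sig == false]
51. n23.idx = 27  [A.hot * 2 - 23]
52. n23.env = true  [A.hot > 24]
53. n23.cnt = 17  [A.hot * 2 - 33]
54. n27.depth = "zy"  [terminal]
55. n22.env = false  [S.cnt > 17]
56. n22.off = -2  [S.idx - 29]
57. n0.idx = 16  [S₁.cnt * 2 + 12]
58. n0.env = true  [S₁.idx > 8]
59. n0.cnt = 6  [B.off + 8]

26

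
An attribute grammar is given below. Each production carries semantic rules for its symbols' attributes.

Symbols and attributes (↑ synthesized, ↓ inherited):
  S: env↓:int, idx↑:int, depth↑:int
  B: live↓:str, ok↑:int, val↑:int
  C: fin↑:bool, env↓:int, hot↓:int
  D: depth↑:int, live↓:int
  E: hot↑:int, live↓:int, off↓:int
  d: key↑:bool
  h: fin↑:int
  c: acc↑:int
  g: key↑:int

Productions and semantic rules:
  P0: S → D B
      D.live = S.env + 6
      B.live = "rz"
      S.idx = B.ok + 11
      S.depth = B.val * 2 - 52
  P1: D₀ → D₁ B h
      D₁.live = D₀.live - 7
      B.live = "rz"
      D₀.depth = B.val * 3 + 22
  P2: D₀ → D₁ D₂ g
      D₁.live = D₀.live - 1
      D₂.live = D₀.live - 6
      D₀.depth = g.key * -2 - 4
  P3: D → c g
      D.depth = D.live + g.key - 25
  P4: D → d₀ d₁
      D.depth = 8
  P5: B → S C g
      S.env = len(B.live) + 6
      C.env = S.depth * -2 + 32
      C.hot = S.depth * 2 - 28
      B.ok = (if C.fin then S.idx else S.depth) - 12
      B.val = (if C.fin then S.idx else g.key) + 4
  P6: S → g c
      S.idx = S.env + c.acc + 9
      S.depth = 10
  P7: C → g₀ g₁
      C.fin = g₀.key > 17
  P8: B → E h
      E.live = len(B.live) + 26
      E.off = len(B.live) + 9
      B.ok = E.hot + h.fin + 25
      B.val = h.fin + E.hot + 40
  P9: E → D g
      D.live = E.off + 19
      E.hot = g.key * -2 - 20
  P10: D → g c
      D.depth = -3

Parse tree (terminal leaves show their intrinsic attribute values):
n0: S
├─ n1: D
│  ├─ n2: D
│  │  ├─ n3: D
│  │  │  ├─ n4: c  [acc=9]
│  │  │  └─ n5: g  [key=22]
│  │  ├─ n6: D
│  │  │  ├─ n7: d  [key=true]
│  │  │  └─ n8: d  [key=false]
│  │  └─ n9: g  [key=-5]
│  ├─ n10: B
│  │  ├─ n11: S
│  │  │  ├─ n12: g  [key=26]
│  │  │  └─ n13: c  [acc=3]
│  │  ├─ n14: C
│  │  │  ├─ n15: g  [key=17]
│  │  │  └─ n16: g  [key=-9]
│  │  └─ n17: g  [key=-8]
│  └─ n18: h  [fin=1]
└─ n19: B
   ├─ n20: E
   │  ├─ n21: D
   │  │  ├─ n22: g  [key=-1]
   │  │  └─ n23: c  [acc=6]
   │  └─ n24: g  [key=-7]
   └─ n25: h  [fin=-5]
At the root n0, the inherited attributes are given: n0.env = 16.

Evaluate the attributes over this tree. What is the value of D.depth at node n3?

1. n0.env = 16  [given at root]
2. n1.live = 22  [S.env + 6]
3. n2.live = 15  [D₀.live - 7]
4. n3.live = 14  [D₀.live - 1]
5. n4.acc = 9  [terminal]
6. n5.key = 22  [terminal]
7. n3.depth = 11  [D.live + g.key - 25]
8. n6.live = 9  [D₀.live - 6]
9. n7.key = true  [terminal]
10. n8.key = false  [terminal]
11. n6.depth = 8  [8]
12. n9.key = -5  [terminal]
13. n2.depth = 6  [g.key * -2 - 4]
14. n10.live = "rz"  ["rz"]
15. n11.env = 8  [len(B.live) + 6]
16. n12.key = 26  [terminal]
17. n13.acc = 3  [terminal]
18. n11.idx = 20  [S.env + c.acc + 9]
19. n11.depth = 10  [10]
20. n14.env = 12  [S.depth * -2 + 32]
21. n14.hot = -8  [S.depth * 2 - 28]
22. n15.key = 17  [terminal]
23. n16.key = -9  [terminal]
24. n14.fin = false  [g₀.key > 17]
25. n17.key = -8  [terminal]
26. n10.ok = -2  [(if C.fin then S.idx else S.depth) - 12]
27. n10.val = -4  [(if C.fin then S.idx else g.key) + 4]
28. n18.fin = 1  [terminal]
29. n1.depth = 10  [B.val * 3 + 22]
30. n19.live = "rz"  ["rz"]
31. n20.live = 28  [len(B.live) + 26]
32. n20.off = 11  [len(B.live) + 9]
33. n21.live = 30  [E.off + 19]
34. n22.key = -1  [terminal]
35. n23.acc = 6  [terminal]
36. n21.depth = -3  [-3]
37. n24.key = -7  [terminal]
38. n20.hot = -6  [g.key * -2 - 20]
39. n25.fin = -5  [terminal]
40. n19.ok = 14  [E.hot + h.fin + 25]
41. n19.val = 29  [h.fin + E.hot + 40]
42. n0.idx = 25  [B.ok + 11]
43. n0.depth = 6  [B.val * 2 - 52]

11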